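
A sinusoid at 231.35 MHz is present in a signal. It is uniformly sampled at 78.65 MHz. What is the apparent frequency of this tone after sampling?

4.6 MHz

231.35 MHz mod fs = 74.05 MHz.
74.05 MHz > fs/2 = 39.325 MHz, folds to fs − 74.05 MHz = 4.6 MHz.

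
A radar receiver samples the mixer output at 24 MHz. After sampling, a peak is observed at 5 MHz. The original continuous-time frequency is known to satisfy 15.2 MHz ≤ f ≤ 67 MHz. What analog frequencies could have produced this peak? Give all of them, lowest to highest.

19 MHz, 29 MHz, 43 MHz, 53 MHz, 67 MHz

Frequencies that alias to 5 MHz are k·fs ± 5 MHz for integer k ≥ 0.
k=0: 5 MHz.
k=1: 19 MHz, 29 MHz.
k=2: 43 MHz, 53 MHz.
k=3: 67 MHz, 77 MHz.
k=4: 91 MHz, 101 MHz.
Within [15.2 MHz, 67 MHz]: 19 MHz, 29 MHz, 43 MHz, 53 MHz, 67 MHz.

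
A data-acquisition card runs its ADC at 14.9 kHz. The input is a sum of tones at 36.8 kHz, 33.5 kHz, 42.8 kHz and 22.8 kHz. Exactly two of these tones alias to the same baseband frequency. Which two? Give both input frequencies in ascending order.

22.8 kHz, 36.8 kHz

fs/2 = 7.45 kHz.
36.8 kHz mod fs = 7 kHz.
7 kHz ≤ fs/2 = 7.45 kHz, appears at 7 kHz.
33.5 kHz mod fs = 3.7 kHz.
3.7 kHz ≤ fs/2 = 7.45 kHz, appears at 3.7 kHz.
42.8 kHz mod fs = 13 kHz.
13 kHz > fs/2 = 7.45 kHz, folds to fs − 13 kHz = 1.9 kHz.
22.8 kHz mod fs = 7.9 kHz.
7.9 kHz > fs/2 = 7.45 kHz, folds to fs − 7.9 kHz = 7 kHz.
22.8 kHz and 36.8 kHz both map to 7 kHz.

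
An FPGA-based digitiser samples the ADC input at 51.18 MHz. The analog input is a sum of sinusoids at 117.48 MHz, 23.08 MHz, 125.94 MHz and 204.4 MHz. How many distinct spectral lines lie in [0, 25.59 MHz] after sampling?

4

fs/2 = 25.59 MHz.
117.48 MHz mod fs = 15.12 MHz.
15.12 MHz ≤ fs/2 = 25.59 MHz, appears at 15.12 MHz.
23.08 MHz ≤ fs/2 = 25.59 MHz, passes unchanged.
125.94 MHz mod fs = 23.58 MHz.
23.58 MHz ≤ fs/2 = 25.59 MHz, appears at 23.58 MHz.
204.4 MHz mod fs = 50.86 MHz.
50.86 MHz > fs/2 = 25.59 MHz, folds to fs − 50.86 MHz = 0.32 MHz.
Distinct values: {0.32 MHz, 15.12 MHz, 23.08 MHz, 23.58 MHz} → 4.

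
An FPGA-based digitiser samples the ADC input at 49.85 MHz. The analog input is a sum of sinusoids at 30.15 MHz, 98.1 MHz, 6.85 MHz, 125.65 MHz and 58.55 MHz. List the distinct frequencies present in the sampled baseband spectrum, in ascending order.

1.6 MHz, 6.85 MHz, 8.7 MHz, 19.7 MHz, 23.9 MHz

fs/2 = 24.925 MHz.
30.15 MHz > fs/2 = 24.925 MHz, folds to fs − 30.15 MHz = 19.7 MHz.
98.1 MHz mod fs = 48.25 MHz.
48.25 MHz > fs/2 = 24.925 MHz, folds to fs − 48.25 MHz = 1.6 MHz.
6.85 MHz ≤ fs/2 = 24.925 MHz, passes unchanged.
125.65 MHz mod fs = 25.95 MHz.
25.95 MHz > fs/2 = 24.925 MHz, folds to fs − 25.95 MHz = 23.9 MHz.
58.55 MHz mod fs = 8.7 MHz.
8.7 MHz ≤ fs/2 = 24.925 MHz, appears at 8.7 MHz.
Distinct values: {1.6 MHz, 6.85 MHz, 8.7 MHz, 19.7 MHz, 23.9 MHz}.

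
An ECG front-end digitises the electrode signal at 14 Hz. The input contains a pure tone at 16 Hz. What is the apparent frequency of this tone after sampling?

16 Hz mod fs = 2 Hz.
2 Hz ≤ fs/2 = 7 Hz, appears at 2 Hz.

2 Hz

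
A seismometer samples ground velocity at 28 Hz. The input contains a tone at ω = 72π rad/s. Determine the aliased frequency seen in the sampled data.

8 Hz

ω = 72π rad/s → f = ω/(2π) = 36 Hz.
36 Hz mod fs = 8 Hz.
8 Hz ≤ fs/2 = 14 Hz, appears at 8 Hz.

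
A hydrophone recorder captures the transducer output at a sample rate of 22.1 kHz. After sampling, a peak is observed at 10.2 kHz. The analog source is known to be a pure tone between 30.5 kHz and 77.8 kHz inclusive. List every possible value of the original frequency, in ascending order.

32.3 kHz, 34 kHz, 54.4 kHz, 56.1 kHz, 76.5 kHz

Frequencies that alias to 10.2 kHz are k·fs ± 10.2 kHz for integer k ≥ 0.
k=0: 10.2 kHz.
k=1: 11.9 kHz, 32.3 kHz.
k=2: 34 kHz, 54.4 kHz.
k=3: 56.1 kHz, 76.5 kHz.
k=4: 78.2 kHz, 98.6 kHz.
Within [30.5 kHz, 77.8 kHz]: 32.3 kHz, 34 kHz, 54.4 kHz, 56.1 kHz, 76.5 kHz.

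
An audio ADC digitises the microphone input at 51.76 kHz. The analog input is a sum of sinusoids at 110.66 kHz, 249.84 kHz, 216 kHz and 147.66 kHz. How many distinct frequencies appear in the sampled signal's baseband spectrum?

3

fs/2 = 25.88 kHz.
110.66 kHz mod fs = 7.14 kHz.
7.14 kHz ≤ fs/2 = 25.88 kHz, appears at 7.14 kHz.
249.84 kHz mod fs = 42.8 kHz.
42.8 kHz > fs/2 = 25.88 kHz, folds to fs − 42.8 kHz = 8.96 kHz.
216 kHz mod fs = 8.96 kHz.
8.96 kHz ≤ fs/2 = 25.88 kHz, appears at 8.96 kHz.
147.66 kHz mod fs = 44.14 kHz.
44.14 kHz > fs/2 = 25.88 kHz, folds to fs − 44.14 kHz = 7.62 kHz.
Distinct values: {7.14 kHz, 7.62 kHz, 8.96 kHz} → 3.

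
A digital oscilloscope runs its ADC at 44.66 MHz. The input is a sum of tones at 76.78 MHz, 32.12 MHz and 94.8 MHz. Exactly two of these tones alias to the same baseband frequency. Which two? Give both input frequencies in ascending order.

32.12 MHz, 76.78 MHz

fs/2 = 22.33 MHz.
76.78 MHz mod fs = 32.12 MHz.
32.12 MHz > fs/2 = 22.33 MHz, folds to fs − 32.12 MHz = 12.54 MHz.
32.12 MHz > fs/2 = 22.33 MHz, folds to fs − 32.12 MHz = 12.54 MHz.
94.8 MHz mod fs = 5.48 MHz.
5.48 MHz ≤ fs/2 = 22.33 MHz, appears at 5.48 MHz.
32.12 MHz and 76.78 MHz both map to 12.54 MHz.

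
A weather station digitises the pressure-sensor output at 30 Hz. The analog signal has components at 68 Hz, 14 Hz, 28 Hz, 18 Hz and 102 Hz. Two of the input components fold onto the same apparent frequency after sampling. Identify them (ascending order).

fs/2 = 15 Hz.
68 Hz mod fs = 8 Hz.
8 Hz ≤ fs/2 = 15 Hz, appears at 8 Hz.
14 Hz ≤ fs/2 = 15 Hz, passes unchanged.
28 Hz > fs/2 = 15 Hz, folds to fs − 28 Hz = 2 Hz.
18 Hz > fs/2 = 15 Hz, folds to fs − 18 Hz = 12 Hz.
102 Hz mod fs = 12 Hz.
12 Hz ≤ fs/2 = 15 Hz, appears at 12 Hz.
18 Hz and 102 Hz both map to 12 Hz.

18 Hz, 102 Hz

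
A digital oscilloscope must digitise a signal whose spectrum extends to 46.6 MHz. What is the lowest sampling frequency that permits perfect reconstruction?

Nyquist rate = 2 × 46.6 MHz = 93.2 MHz.

93.2 MHz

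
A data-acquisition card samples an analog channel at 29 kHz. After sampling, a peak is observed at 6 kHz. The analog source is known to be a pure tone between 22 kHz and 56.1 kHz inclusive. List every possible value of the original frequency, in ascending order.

23 kHz, 35 kHz, 52 kHz

Frequencies that alias to 6 kHz are k·fs ± 6 kHz for integer k ≥ 0.
k=0: 6 kHz.
k=1: 23 kHz, 35 kHz.
k=2: 52 kHz, 64 kHz.
k=3: 81 kHz, 93 kHz.
Within [22 kHz, 56.1 kHz]: 23 kHz, 35 kHz, 52 kHz.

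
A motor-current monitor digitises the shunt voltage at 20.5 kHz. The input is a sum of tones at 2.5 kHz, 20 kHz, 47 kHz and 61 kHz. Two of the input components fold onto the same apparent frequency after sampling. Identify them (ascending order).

20 kHz, 61 kHz

fs/2 = 10.25 kHz.
2.5 kHz ≤ fs/2 = 10.25 kHz, passes unchanged.
20 kHz > fs/2 = 10.25 kHz, folds to fs − 20 kHz = 0.5 kHz.
47 kHz mod fs = 6 kHz.
6 kHz ≤ fs/2 = 10.25 kHz, appears at 6 kHz.
61 kHz mod fs = 20 kHz.
20 kHz > fs/2 = 10.25 kHz, folds to fs − 20 kHz = 0.5 kHz.
20 kHz and 61 kHz both map to 0.5 kHz.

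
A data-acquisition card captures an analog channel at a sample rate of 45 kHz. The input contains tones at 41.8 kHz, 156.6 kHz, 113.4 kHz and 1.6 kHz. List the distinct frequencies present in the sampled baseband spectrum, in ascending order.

1.6 kHz, 3.2 kHz, 21.6 kHz

fs/2 = 22.5 kHz.
41.8 kHz > fs/2 = 22.5 kHz, folds to fs − 41.8 kHz = 3.2 kHz.
156.6 kHz mod fs = 21.6 kHz.
21.6 kHz ≤ fs/2 = 22.5 kHz, appears at 21.6 kHz.
113.4 kHz mod fs = 23.4 kHz.
23.4 kHz > fs/2 = 22.5 kHz, folds to fs − 23.4 kHz = 21.6 kHz.
1.6 kHz ≤ fs/2 = 22.5 kHz, passes unchanged.
Distinct values: {1.6 kHz, 3.2 kHz, 21.6 kHz}.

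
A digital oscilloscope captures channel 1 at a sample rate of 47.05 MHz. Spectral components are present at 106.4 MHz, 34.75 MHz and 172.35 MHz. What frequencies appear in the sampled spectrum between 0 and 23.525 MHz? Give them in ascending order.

fs/2 = 23.525 MHz.
106.4 MHz mod fs = 12.3 MHz.
12.3 MHz ≤ fs/2 = 23.525 MHz, appears at 12.3 MHz.
34.75 MHz > fs/2 = 23.525 MHz, folds to fs − 34.75 MHz = 12.3 MHz.
172.35 MHz mod fs = 31.2 MHz.
31.2 MHz > fs/2 = 23.525 MHz, folds to fs − 31.2 MHz = 15.85 MHz.
Distinct values: {12.3 MHz, 15.85 MHz}.

12.3 MHz, 15.85 MHz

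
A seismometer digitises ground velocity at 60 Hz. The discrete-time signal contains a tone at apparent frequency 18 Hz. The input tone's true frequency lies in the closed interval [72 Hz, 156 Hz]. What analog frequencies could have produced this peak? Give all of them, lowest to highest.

Frequencies that alias to 18 Hz are k·fs ± 18 Hz for integer k ≥ 0.
k=0: 18 Hz.
k=1: 42 Hz, 78 Hz.
k=2: 102 Hz, 138 Hz.
k=3: 162 Hz, 198 Hz.
Within [72 Hz, 156 Hz]: 78 Hz, 102 Hz, 138 Hz.

78 Hz, 102 Hz, 138 Hz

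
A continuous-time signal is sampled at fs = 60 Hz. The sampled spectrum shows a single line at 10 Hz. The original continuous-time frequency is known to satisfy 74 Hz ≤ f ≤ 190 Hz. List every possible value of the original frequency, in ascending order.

Frequencies that alias to 10 Hz are k·fs ± 10 Hz for integer k ≥ 0.
k=0: 10 Hz.
k=1: 50 Hz, 70 Hz.
k=2: 110 Hz, 130 Hz.
k=3: 170 Hz, 190 Hz.
k=4: 230 Hz, 250 Hz.
Within [74 Hz, 190 Hz]: 110 Hz, 130 Hz, 170 Hz, 190 Hz.

110 Hz, 130 Hz, 170 Hz, 190 Hz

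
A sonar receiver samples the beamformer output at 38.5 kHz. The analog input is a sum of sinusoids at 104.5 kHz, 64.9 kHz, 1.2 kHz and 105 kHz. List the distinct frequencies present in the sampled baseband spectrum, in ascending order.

1.2 kHz, 10.5 kHz, 11 kHz, 12.1 kHz

fs/2 = 19.25 kHz.
104.5 kHz mod fs = 27.5 kHz.
27.5 kHz > fs/2 = 19.25 kHz, folds to fs − 27.5 kHz = 11 kHz.
64.9 kHz mod fs = 26.4 kHz.
26.4 kHz > fs/2 = 19.25 kHz, folds to fs − 26.4 kHz = 12.1 kHz.
1.2 kHz ≤ fs/2 = 19.25 kHz, passes unchanged.
105 kHz mod fs = 28 kHz.
28 kHz > fs/2 = 19.25 kHz, folds to fs − 28 kHz = 10.5 kHz.
Distinct values: {1.2 kHz, 10.5 kHz, 11 kHz, 12.1 kHz}.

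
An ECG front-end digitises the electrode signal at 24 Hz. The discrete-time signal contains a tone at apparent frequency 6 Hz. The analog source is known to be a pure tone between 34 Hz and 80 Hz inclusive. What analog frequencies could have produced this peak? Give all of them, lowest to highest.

Frequencies that alias to 6 Hz are k·fs ± 6 Hz for integer k ≥ 0.
k=0: 6 Hz.
k=1: 18 Hz, 30 Hz.
k=2: 42 Hz, 54 Hz.
k=3: 66 Hz, 78 Hz.
k=4: 90 Hz, 102 Hz.
Within [34 Hz, 80 Hz]: 42 Hz, 54 Hz, 66 Hz, 78 Hz.

42 Hz, 54 Hz, 66 Hz, 78 Hz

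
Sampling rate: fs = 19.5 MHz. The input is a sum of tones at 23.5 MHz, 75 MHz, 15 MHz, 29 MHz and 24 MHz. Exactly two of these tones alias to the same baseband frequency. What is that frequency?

fs/2 = 9.75 MHz.
23.5 MHz mod fs = 4 MHz.
4 MHz ≤ fs/2 = 9.75 MHz, appears at 4 MHz.
75 MHz mod fs = 16.5 MHz.
16.5 MHz > fs/2 = 9.75 MHz, folds to fs − 16.5 MHz = 3 MHz.
15 MHz > fs/2 = 9.75 MHz, folds to fs − 15 MHz = 4.5 MHz.
29 MHz mod fs = 9.5 MHz.
9.5 MHz ≤ fs/2 = 9.75 MHz, appears at 9.5 MHz.
24 MHz mod fs = 4.5 MHz.
4.5 MHz ≤ fs/2 = 9.75 MHz, appears at 4.5 MHz.
15 MHz and 24 MHz both map to 4.5 MHz.

4.5 MHz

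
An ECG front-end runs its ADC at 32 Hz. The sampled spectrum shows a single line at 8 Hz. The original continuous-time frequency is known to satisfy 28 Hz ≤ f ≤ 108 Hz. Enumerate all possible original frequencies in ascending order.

Frequencies that alias to 8 Hz are k·fs ± 8 Hz for integer k ≥ 0.
k=0: 8 Hz.
k=1: 24 Hz, 40 Hz.
k=2: 56 Hz, 72 Hz.
k=3: 88 Hz, 104 Hz.
k=4: 120 Hz, 136 Hz.
Within [28 Hz, 108 Hz]: 40 Hz, 56 Hz, 72 Hz, 88 Hz, 104 Hz.

40 Hz, 56 Hz, 72 Hz, 88 Hz, 104 Hz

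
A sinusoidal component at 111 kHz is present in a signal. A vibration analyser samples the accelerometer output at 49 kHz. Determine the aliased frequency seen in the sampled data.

13 kHz

111 kHz mod fs = 13 kHz.
13 kHz ≤ fs/2 = 24.5 kHz, appears at 13 kHz.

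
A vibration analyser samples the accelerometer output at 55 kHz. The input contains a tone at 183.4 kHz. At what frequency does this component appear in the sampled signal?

183.4 kHz mod fs = 18.4 kHz.
18.4 kHz ≤ fs/2 = 27.5 kHz, appears at 18.4 kHz.

18.4 kHz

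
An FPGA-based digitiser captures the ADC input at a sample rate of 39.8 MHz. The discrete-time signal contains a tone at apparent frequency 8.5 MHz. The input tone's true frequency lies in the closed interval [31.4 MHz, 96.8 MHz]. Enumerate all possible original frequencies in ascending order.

Frequencies that alias to 8.5 MHz are k·fs ± 8.5 MHz for integer k ≥ 0.
k=0: 8.5 MHz.
k=1: 31.3 MHz, 48.3 MHz.
k=2: 71.1 MHz, 88.1 MHz.
k=3: 110.9 MHz, 127.9 MHz.
Within [31.4 MHz, 96.8 MHz]: 48.3 MHz, 71.1 MHz, 88.1 MHz.

48.3 MHz, 71.1 MHz, 88.1 MHz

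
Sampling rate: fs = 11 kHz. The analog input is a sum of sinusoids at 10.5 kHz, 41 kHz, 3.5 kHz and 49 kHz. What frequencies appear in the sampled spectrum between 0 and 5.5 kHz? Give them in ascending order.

0.5 kHz, 3 kHz, 3.5 kHz, 5 kHz

fs/2 = 5.5 kHz.
10.5 kHz > fs/2 = 5.5 kHz, folds to fs − 10.5 kHz = 0.5 kHz.
41 kHz mod fs = 8 kHz.
8 kHz > fs/2 = 5.5 kHz, folds to fs − 8 kHz = 3 kHz.
3.5 kHz ≤ fs/2 = 5.5 kHz, passes unchanged.
49 kHz mod fs = 5 kHz.
5 kHz ≤ fs/2 = 5.5 kHz, appears at 5 kHz.
Distinct values: {0.5 kHz, 3 kHz, 3.5 kHz, 5 kHz}.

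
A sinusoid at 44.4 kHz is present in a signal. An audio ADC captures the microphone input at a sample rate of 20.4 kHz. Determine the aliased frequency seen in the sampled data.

44.4 kHz mod fs = 3.6 kHz.
3.6 kHz ≤ fs/2 = 10.2 kHz, appears at 3.6 kHz.

3.6 kHz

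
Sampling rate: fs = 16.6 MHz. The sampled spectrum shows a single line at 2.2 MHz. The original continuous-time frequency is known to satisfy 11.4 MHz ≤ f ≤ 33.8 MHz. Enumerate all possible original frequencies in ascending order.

Frequencies that alias to 2.2 MHz are k·fs ± 2.2 MHz for integer k ≥ 0.
k=0: 2.2 MHz.
k=1: 14.4 MHz, 18.8 MHz.
k=2: 31 MHz, 35.4 MHz.
k=3: 47.6 MHz, 52 MHz.
Within [11.4 MHz, 33.8 MHz]: 14.4 MHz, 18.8 MHz, 31 MHz.

14.4 MHz, 18.8 MHz, 31 MHz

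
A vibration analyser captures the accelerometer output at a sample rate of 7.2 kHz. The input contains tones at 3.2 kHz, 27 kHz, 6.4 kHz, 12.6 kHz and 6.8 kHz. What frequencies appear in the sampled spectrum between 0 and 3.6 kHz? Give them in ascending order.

0.4 kHz, 0.8 kHz, 1.8 kHz, 3.2 kHz

fs/2 = 3.6 kHz.
3.2 kHz ≤ fs/2 = 3.6 kHz, passes unchanged.
27 kHz mod fs = 5.4 kHz.
5.4 kHz > fs/2 = 3.6 kHz, folds to fs − 5.4 kHz = 1.8 kHz.
6.4 kHz > fs/2 = 3.6 kHz, folds to fs − 6.4 kHz = 0.8 kHz.
12.6 kHz mod fs = 5.4 kHz.
5.4 kHz > fs/2 = 3.6 kHz, folds to fs − 5.4 kHz = 1.8 kHz.
6.8 kHz > fs/2 = 3.6 kHz, folds to fs − 6.8 kHz = 0.4 kHz.
Distinct values: {0.4 kHz, 0.8 kHz, 1.8 kHz, 3.2 kHz}.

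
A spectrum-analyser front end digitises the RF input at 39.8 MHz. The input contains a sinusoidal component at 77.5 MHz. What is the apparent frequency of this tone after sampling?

2.1 MHz

77.5 MHz mod fs = 37.7 MHz.
37.7 MHz > fs/2 = 19.9 MHz, folds to fs − 37.7 MHz = 2.1 MHz.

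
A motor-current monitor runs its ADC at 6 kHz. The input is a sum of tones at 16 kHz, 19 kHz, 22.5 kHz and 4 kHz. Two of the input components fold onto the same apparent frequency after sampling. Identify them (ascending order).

fs/2 = 3 kHz.
16 kHz mod fs = 4 kHz.
4 kHz > fs/2 = 3 kHz, folds to fs − 4 kHz = 2 kHz.
19 kHz mod fs = 1 kHz.
1 kHz ≤ fs/2 = 3 kHz, appears at 1 kHz.
22.5 kHz mod fs = 4.5 kHz.
4.5 kHz > fs/2 = 3 kHz, folds to fs − 4.5 kHz = 1.5 kHz.
4 kHz > fs/2 = 3 kHz, folds to fs − 4 kHz = 2 kHz.
4 kHz and 16 kHz both map to 2 kHz.

4 kHz, 16 kHz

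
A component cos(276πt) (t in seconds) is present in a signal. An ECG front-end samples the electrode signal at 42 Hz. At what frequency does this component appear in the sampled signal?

12 Hz

ω = 276π rad/s → f = ω/(2π) = 138 Hz.
138 Hz mod fs = 12 Hz.
12 Hz ≤ fs/2 = 21 Hz, appears at 12 Hz.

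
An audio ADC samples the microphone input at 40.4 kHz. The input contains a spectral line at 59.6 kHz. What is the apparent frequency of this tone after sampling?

59.6 kHz mod fs = 19.2 kHz.
19.2 kHz ≤ fs/2 = 20.2 kHz, appears at 19.2 kHz.

19.2 kHz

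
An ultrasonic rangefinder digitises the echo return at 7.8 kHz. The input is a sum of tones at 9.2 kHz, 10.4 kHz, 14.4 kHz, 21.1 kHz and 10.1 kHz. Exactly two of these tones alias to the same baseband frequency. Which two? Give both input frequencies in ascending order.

fs/2 = 3.9 kHz.
9.2 kHz mod fs = 1.4 kHz.
1.4 kHz ≤ fs/2 = 3.9 kHz, appears at 1.4 kHz.
10.4 kHz mod fs = 2.6 kHz.
2.6 kHz ≤ fs/2 = 3.9 kHz, appears at 2.6 kHz.
14.4 kHz mod fs = 6.6 kHz.
6.6 kHz > fs/2 = 3.9 kHz, folds to fs − 6.6 kHz = 1.2 kHz.
21.1 kHz mod fs = 5.5 kHz.
5.5 kHz > fs/2 = 3.9 kHz, folds to fs − 5.5 kHz = 2.3 kHz.
10.1 kHz mod fs = 2.3 kHz.
2.3 kHz ≤ fs/2 = 3.9 kHz, appears at 2.3 kHz.
10.1 kHz and 21.1 kHz both map to 2.3 kHz.

10.1 kHz, 21.1 kHz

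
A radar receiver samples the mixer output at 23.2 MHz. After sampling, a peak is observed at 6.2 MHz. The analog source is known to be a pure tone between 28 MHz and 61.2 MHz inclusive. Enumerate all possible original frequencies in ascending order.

29.4 MHz, 40.2 MHz, 52.6 MHz

Frequencies that alias to 6.2 MHz are k·fs ± 6.2 MHz for integer k ≥ 0.
k=0: 6.2 MHz.
k=1: 17 MHz, 29.4 MHz.
k=2: 40.2 MHz, 52.6 MHz.
k=3: 63.4 MHz, 75.8 MHz.
Within [28 MHz, 61.2 MHz]: 29.4 MHz, 40.2 MHz, 52.6 MHz.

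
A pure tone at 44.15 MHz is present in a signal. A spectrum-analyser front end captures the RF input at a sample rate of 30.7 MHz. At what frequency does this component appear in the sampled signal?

13.45 MHz

44.15 MHz mod fs = 13.45 MHz.
13.45 MHz ≤ fs/2 = 15.35 MHz, appears at 13.45 MHz.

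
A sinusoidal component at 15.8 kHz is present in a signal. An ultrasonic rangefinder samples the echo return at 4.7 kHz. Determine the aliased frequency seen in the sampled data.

1.7 kHz

15.8 kHz mod fs = 1.7 kHz.
1.7 kHz ≤ fs/2 = 2.35 kHz, appears at 1.7 kHz.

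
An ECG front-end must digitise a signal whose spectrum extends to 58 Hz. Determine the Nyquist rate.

Nyquist rate = 2 × 58 Hz = 116 Hz.

116 Hz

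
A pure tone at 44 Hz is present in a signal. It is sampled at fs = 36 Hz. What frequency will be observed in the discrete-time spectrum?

8 Hz

44 Hz mod fs = 8 Hz.
8 Hz ≤ fs/2 = 18 Hz, appears at 8 Hz.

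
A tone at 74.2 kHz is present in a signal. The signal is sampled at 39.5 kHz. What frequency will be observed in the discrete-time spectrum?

74.2 kHz mod fs = 34.7 kHz.
34.7 kHz > fs/2 = 19.75 kHz, folds to fs − 34.7 kHz = 4.8 kHz.

4.8 kHz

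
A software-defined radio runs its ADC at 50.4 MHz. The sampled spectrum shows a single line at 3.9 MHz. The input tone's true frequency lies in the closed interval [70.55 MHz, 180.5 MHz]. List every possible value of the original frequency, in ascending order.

Frequencies that alias to 3.9 MHz are k·fs ± 3.9 MHz for integer k ≥ 0.
k=0: 3.9 MHz.
k=1: 46.5 MHz, 54.3 MHz.
k=2: 96.9 MHz, 104.7 MHz.
k=3: 147.3 MHz, 155.1 MHz.
k=4: 197.7 MHz, 205.5 MHz.
Within [70.55 MHz, 180.5 MHz]: 96.9 MHz, 104.7 MHz, 147.3 MHz, 155.1 MHz.

96.9 MHz, 104.7 MHz, 147.3 MHz, 155.1 MHz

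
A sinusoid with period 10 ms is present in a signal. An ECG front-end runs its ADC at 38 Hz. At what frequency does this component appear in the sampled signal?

T = 10 ms → f = 1/T = 100 Hz.
100 Hz mod fs = 24 Hz.
24 Hz > fs/2 = 19 Hz, folds to fs − 24 Hz = 14 Hz.

14 Hz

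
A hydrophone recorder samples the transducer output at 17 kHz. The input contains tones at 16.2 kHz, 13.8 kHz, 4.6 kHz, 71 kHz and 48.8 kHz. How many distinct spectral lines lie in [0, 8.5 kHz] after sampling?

fs/2 = 8.5 kHz.
16.2 kHz > fs/2 = 8.5 kHz, folds to fs − 16.2 kHz = 0.8 kHz.
13.8 kHz > fs/2 = 8.5 kHz, folds to fs − 13.8 kHz = 3.2 kHz.
4.6 kHz ≤ fs/2 = 8.5 kHz, passes unchanged.
71 kHz mod fs = 3 kHz.
3 kHz ≤ fs/2 = 8.5 kHz, appears at 3 kHz.
48.8 kHz mod fs = 14.8 kHz.
14.8 kHz > fs/2 = 8.5 kHz, folds to fs − 14.8 kHz = 2.2 kHz.
Distinct values: {0.8 kHz, 2.2 kHz, 3 kHz, 3.2 kHz, 4.6 kHz} → 5.

5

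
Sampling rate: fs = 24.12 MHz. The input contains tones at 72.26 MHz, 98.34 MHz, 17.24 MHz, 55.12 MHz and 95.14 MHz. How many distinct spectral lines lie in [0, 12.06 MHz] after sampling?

4

fs/2 = 12.06 MHz.
72.26 MHz mod fs = 24.02 MHz.
24.02 MHz > fs/2 = 12.06 MHz, folds to fs − 24.02 MHz = 0.1 MHz.
98.34 MHz mod fs = 1.86 MHz.
1.86 MHz ≤ fs/2 = 12.06 MHz, appears at 1.86 MHz.
17.24 MHz > fs/2 = 12.06 MHz, folds to fs − 17.24 MHz = 6.88 MHz.
55.12 MHz mod fs = 6.88 MHz.
6.88 MHz ≤ fs/2 = 12.06 MHz, appears at 6.88 MHz.
95.14 MHz mod fs = 22.78 MHz.
22.78 MHz > fs/2 = 12.06 MHz, folds to fs − 22.78 MHz = 1.34 MHz.
Distinct values: {0.1 MHz, 1.34 MHz, 1.86 MHz, 6.88 MHz} → 4.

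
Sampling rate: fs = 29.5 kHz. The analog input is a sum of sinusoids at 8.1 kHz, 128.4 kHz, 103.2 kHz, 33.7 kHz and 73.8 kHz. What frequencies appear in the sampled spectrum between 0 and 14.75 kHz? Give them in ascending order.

4.2 kHz, 8.1 kHz, 10.4 kHz, 14.7 kHz

fs/2 = 14.75 kHz.
8.1 kHz ≤ fs/2 = 14.75 kHz, passes unchanged.
128.4 kHz mod fs = 10.4 kHz.
10.4 kHz ≤ fs/2 = 14.75 kHz, appears at 10.4 kHz.
103.2 kHz mod fs = 14.7 kHz.
14.7 kHz ≤ fs/2 = 14.75 kHz, appears at 14.7 kHz.
33.7 kHz mod fs = 4.2 kHz.
4.2 kHz ≤ fs/2 = 14.75 kHz, appears at 4.2 kHz.
73.8 kHz mod fs = 14.8 kHz.
14.8 kHz > fs/2 = 14.75 kHz, folds to fs − 14.8 kHz = 14.7 kHz.
Distinct values: {4.2 kHz, 8.1 kHz, 10.4 kHz, 14.7 kHz}.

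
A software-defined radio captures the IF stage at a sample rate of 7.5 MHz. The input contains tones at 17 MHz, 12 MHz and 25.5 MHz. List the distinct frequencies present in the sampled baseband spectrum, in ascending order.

2 MHz, 3 MHz

fs/2 = 3.75 MHz.
17 MHz mod fs = 2 MHz.
2 MHz ≤ fs/2 = 3.75 MHz, appears at 2 MHz.
12 MHz mod fs = 4.5 MHz.
4.5 MHz > fs/2 = 3.75 MHz, folds to fs − 4.5 MHz = 3 MHz.
25.5 MHz mod fs = 3 MHz.
3 MHz ≤ fs/2 = 3.75 MHz, appears at 3 MHz.
Distinct values: {2 MHz, 3 MHz}.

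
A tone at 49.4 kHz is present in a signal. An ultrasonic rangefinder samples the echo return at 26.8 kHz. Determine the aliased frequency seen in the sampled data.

49.4 kHz mod fs = 22.6 kHz.
22.6 kHz > fs/2 = 13.4 kHz, folds to fs − 22.6 kHz = 4.2 kHz.

4.2 kHz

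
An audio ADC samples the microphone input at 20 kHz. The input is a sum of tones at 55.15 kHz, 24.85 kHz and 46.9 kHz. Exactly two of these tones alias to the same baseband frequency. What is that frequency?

4.85 kHz

fs/2 = 10 kHz.
55.15 kHz mod fs = 15.15 kHz.
15.15 kHz > fs/2 = 10 kHz, folds to fs − 15.15 kHz = 4.85 kHz.
24.85 kHz mod fs = 4.85 kHz.
4.85 kHz ≤ fs/2 = 10 kHz, appears at 4.85 kHz.
46.9 kHz mod fs = 6.9 kHz.
6.9 kHz ≤ fs/2 = 10 kHz, appears at 6.9 kHz.
24.85 kHz and 55.15 kHz both map to 4.85 kHz.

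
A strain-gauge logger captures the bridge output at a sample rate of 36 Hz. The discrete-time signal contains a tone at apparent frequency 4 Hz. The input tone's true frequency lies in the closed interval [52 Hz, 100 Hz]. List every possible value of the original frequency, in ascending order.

68 Hz, 76 Hz

Frequencies that alias to 4 Hz are k·fs ± 4 Hz for integer k ≥ 0.
k=0: 4 Hz.
k=1: 32 Hz, 40 Hz.
k=2: 68 Hz, 76 Hz.
k=3: 104 Hz, 112 Hz.
Within [52 Hz, 100 Hz]: 68 Hz, 76 Hz.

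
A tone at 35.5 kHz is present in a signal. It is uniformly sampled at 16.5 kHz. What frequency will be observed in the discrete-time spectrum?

2.5 kHz

35.5 kHz mod fs = 2.5 kHz.
2.5 kHz ≤ fs/2 = 8.25 kHz, appears at 2.5 kHz.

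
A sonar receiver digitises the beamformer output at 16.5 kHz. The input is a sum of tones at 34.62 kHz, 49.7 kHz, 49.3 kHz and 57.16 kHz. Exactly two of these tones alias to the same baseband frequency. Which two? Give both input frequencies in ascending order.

fs/2 = 8.25 kHz.
34.62 kHz mod fs = 1.62 kHz.
1.62 kHz ≤ fs/2 = 8.25 kHz, appears at 1.62 kHz.
49.7 kHz mod fs = 0.2 kHz.
0.2 kHz ≤ fs/2 = 8.25 kHz, appears at 0.2 kHz.
49.3 kHz mod fs = 16.3 kHz.
16.3 kHz > fs/2 = 8.25 kHz, folds to fs − 16.3 kHz = 0.2 kHz.
57.16 kHz mod fs = 7.66 kHz.
7.66 kHz ≤ fs/2 = 8.25 kHz, appears at 7.66 kHz.
49.3 kHz and 49.7 kHz both map to 0.2 kHz.

49.3 kHz, 49.7 kHz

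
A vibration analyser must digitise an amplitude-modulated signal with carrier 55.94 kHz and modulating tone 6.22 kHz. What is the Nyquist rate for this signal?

AM sidebands sit at fc ± fm = 49.72 kHz and 62.16 kHz.
Highest-frequency component: 62.16 kHz.
Nyquist rate = 2 × 62.16 kHz = 124.32 kHz.

124.32 kHz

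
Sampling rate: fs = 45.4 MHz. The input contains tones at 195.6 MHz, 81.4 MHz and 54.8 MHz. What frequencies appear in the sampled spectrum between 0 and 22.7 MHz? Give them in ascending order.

fs/2 = 22.7 MHz.
195.6 MHz mod fs = 14 MHz.
14 MHz ≤ fs/2 = 22.7 MHz, appears at 14 MHz.
81.4 MHz mod fs = 36 MHz.
36 MHz > fs/2 = 22.7 MHz, folds to fs − 36 MHz = 9.4 MHz.
54.8 MHz mod fs = 9.4 MHz.
9.4 MHz ≤ fs/2 = 22.7 MHz, appears at 9.4 MHz.
Distinct values: {9.4 MHz, 14 MHz}.

9.4 MHz, 14 MHz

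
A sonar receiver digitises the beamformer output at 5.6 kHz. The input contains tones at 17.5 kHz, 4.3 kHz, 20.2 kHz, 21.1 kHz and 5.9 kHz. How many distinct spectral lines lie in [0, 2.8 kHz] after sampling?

4

fs/2 = 2.8 kHz.
17.5 kHz mod fs = 0.7 kHz.
0.7 kHz ≤ fs/2 = 2.8 kHz, appears at 0.7 kHz.
4.3 kHz > fs/2 = 2.8 kHz, folds to fs − 4.3 kHz = 1.3 kHz.
20.2 kHz mod fs = 3.4 kHz.
3.4 kHz > fs/2 = 2.8 kHz, folds to fs − 3.4 kHz = 2.2 kHz.
21.1 kHz mod fs = 4.3 kHz.
4.3 kHz > fs/2 = 2.8 kHz, folds to fs − 4.3 kHz = 1.3 kHz.
5.9 kHz mod fs = 0.3 kHz.
0.3 kHz ≤ fs/2 = 2.8 kHz, appears at 0.3 kHz.
Distinct values: {0.3 kHz, 0.7 kHz, 1.3 kHz, 2.2 kHz} → 4.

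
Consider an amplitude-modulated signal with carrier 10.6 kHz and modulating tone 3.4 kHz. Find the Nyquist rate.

28 kHz

AM sidebands sit at fc ± fm = 7.2 kHz and 14 kHz.
Highest-frequency component: 14 kHz.
Nyquist rate = 2 × 14 kHz = 28 kHz.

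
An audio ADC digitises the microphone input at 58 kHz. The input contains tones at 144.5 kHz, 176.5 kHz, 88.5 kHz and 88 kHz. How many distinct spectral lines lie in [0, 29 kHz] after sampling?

4

fs/2 = 29 kHz.
144.5 kHz mod fs = 28.5 kHz.
28.5 kHz ≤ fs/2 = 29 kHz, appears at 28.5 kHz.
176.5 kHz mod fs = 2.5 kHz.
2.5 kHz ≤ fs/2 = 29 kHz, appears at 2.5 kHz.
88.5 kHz mod fs = 30.5 kHz.
30.5 kHz > fs/2 = 29 kHz, folds to fs − 30.5 kHz = 27.5 kHz.
88 kHz mod fs = 30 kHz.
30 kHz > fs/2 = 29 kHz, folds to fs − 30 kHz = 28 kHz.
Distinct values: {2.5 kHz, 27.5 kHz, 28 kHz, 28.5 kHz} → 4.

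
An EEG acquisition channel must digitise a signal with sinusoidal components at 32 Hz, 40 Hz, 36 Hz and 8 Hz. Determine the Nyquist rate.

80 Hz

Highest-frequency component: 40 Hz.
Nyquist rate = 2 × 40 Hz = 80 Hz.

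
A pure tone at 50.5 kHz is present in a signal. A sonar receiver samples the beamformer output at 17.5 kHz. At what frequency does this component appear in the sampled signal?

50.5 kHz mod fs = 15.5 kHz.
15.5 kHz > fs/2 = 8.75 kHz, folds to fs − 15.5 kHz = 2 kHz.

2 kHz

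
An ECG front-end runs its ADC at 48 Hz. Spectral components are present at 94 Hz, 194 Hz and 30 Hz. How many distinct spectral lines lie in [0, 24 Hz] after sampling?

fs/2 = 24 Hz.
94 Hz mod fs = 46 Hz.
46 Hz > fs/2 = 24 Hz, folds to fs − 46 Hz = 2 Hz.
194 Hz mod fs = 2 Hz.
2 Hz ≤ fs/2 = 24 Hz, appears at 2 Hz.
30 Hz > fs/2 = 24 Hz, folds to fs − 30 Hz = 18 Hz.
Distinct values: {2 Hz, 18 Hz} → 2.

2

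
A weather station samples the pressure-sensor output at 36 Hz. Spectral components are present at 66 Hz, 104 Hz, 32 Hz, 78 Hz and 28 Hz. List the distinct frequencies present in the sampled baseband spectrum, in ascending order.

4 Hz, 6 Hz, 8 Hz

fs/2 = 18 Hz.
66 Hz mod fs = 30 Hz.
30 Hz > fs/2 = 18 Hz, folds to fs − 30 Hz = 6 Hz.
104 Hz mod fs = 32 Hz.
32 Hz > fs/2 = 18 Hz, folds to fs − 32 Hz = 4 Hz.
32 Hz > fs/2 = 18 Hz, folds to fs − 32 Hz = 4 Hz.
78 Hz mod fs = 6 Hz.
6 Hz ≤ fs/2 = 18 Hz, appears at 6 Hz.
28 Hz > fs/2 = 18 Hz, folds to fs − 28 Hz = 8 Hz.
Distinct values: {4 Hz, 6 Hz, 8 Hz}.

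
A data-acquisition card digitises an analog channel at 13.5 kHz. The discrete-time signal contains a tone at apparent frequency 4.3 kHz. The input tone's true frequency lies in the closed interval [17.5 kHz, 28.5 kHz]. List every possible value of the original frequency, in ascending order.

Frequencies that alias to 4.3 kHz are k·fs ± 4.3 kHz for integer k ≥ 0.
k=0: 4.3 kHz.
k=1: 9.2 kHz, 17.8 kHz.
k=2: 22.7 kHz, 31.3 kHz.
k=3: 36.2 kHz, 44.8 kHz.
Within [17.5 kHz, 28.5 kHz]: 17.8 kHz, 22.7 kHz.

17.8 kHz, 22.7 kHz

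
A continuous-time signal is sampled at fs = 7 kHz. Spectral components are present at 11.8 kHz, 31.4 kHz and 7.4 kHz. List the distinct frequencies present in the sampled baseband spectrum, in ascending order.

0.4 kHz, 2.2 kHz, 3.4 kHz

fs/2 = 3.5 kHz.
11.8 kHz mod fs = 4.8 kHz.
4.8 kHz > fs/2 = 3.5 kHz, folds to fs − 4.8 kHz = 2.2 kHz.
31.4 kHz mod fs = 3.4 kHz.
3.4 kHz ≤ fs/2 = 3.5 kHz, appears at 3.4 kHz.
7.4 kHz mod fs = 0.4 kHz.
0.4 kHz ≤ fs/2 = 3.5 kHz, appears at 0.4 kHz.
Distinct values: {0.4 kHz, 2.2 kHz, 3.4 kHz}.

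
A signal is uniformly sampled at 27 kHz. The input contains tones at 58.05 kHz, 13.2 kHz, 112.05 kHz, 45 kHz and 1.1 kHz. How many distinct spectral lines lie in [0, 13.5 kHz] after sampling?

fs/2 = 13.5 kHz.
58.05 kHz mod fs = 4.05 kHz.
4.05 kHz ≤ fs/2 = 13.5 kHz, appears at 4.05 kHz.
13.2 kHz ≤ fs/2 = 13.5 kHz, passes unchanged.
112.05 kHz mod fs = 4.05 kHz.
4.05 kHz ≤ fs/2 = 13.5 kHz, appears at 4.05 kHz.
45 kHz mod fs = 18 kHz.
18 kHz > fs/2 = 13.5 kHz, folds to fs − 18 kHz = 9 kHz.
1.1 kHz ≤ fs/2 = 13.5 kHz, passes unchanged.
Distinct values: {1.1 kHz, 4.05 kHz, 9 kHz, 13.2 kHz} → 4.

4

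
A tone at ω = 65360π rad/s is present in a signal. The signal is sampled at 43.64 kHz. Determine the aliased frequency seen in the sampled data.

10.96 kHz

ω = 65360π rad/s → f = ω/(2π) = 32680 Hz = 32.68 kHz.
32.68 kHz > fs/2 = 21.82 kHz, folds to fs − 32.68 kHz = 10.96 kHz.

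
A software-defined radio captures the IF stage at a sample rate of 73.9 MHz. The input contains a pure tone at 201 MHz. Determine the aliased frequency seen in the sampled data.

20.7 MHz

201 MHz mod fs = 53.2 MHz.
53.2 MHz > fs/2 = 36.95 MHz, folds to fs − 53.2 MHz = 20.7 MHz.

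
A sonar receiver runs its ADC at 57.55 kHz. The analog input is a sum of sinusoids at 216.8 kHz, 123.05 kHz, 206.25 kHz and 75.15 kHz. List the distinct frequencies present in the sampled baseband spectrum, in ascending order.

7.95 kHz, 13.4 kHz, 17.6 kHz, 23.95 kHz

fs/2 = 28.775 kHz.
216.8 kHz mod fs = 44.15 kHz.
44.15 kHz > fs/2 = 28.775 kHz, folds to fs − 44.15 kHz = 13.4 kHz.
123.05 kHz mod fs = 7.95 kHz.
7.95 kHz ≤ fs/2 = 28.775 kHz, appears at 7.95 kHz.
206.25 kHz mod fs = 33.6 kHz.
33.6 kHz > fs/2 = 28.775 kHz, folds to fs − 33.6 kHz = 23.95 kHz.
75.15 kHz mod fs = 17.6 kHz.
17.6 kHz ≤ fs/2 = 28.775 kHz, appears at 17.6 kHz.
Distinct values: {7.95 kHz, 13.4 kHz, 17.6 kHz, 23.95 kHz}.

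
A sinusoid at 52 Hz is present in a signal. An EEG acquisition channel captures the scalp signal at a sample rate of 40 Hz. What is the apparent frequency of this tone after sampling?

52 Hz mod fs = 12 Hz.
12 Hz ≤ fs/2 = 20 Hz, appears at 12 Hz.

12 Hz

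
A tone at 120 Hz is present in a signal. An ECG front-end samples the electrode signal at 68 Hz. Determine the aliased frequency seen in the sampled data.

120 Hz mod fs = 52 Hz.
52 Hz > fs/2 = 34 Hz, folds to fs − 52 Hz = 16 Hz.

16 Hz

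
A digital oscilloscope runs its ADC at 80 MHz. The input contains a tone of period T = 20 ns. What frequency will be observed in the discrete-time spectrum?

T = 20 ns → f = 1/T = 50 MHz.
50 MHz > fs/2 = 40 MHz, folds to fs − 50 MHz = 30 MHz.

30 MHz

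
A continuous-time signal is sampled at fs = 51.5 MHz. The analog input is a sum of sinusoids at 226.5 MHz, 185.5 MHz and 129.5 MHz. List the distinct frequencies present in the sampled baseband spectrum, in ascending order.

fs/2 = 25.75 MHz.
226.5 MHz mod fs = 20.5 MHz.
20.5 MHz ≤ fs/2 = 25.75 MHz, appears at 20.5 MHz.
185.5 MHz mod fs = 31 MHz.
31 MHz > fs/2 = 25.75 MHz, folds to fs − 31 MHz = 20.5 MHz.
129.5 MHz mod fs = 26.5 MHz.
26.5 MHz > fs/2 = 25.75 MHz, folds to fs − 26.5 MHz = 25 MHz.
Distinct values: {20.5 MHz, 25 MHz}.

20.5 MHz, 25 MHz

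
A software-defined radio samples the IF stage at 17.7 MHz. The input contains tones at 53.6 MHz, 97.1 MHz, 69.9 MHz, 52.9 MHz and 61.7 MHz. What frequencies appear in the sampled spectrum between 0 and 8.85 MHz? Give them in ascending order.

fs/2 = 8.85 MHz.
53.6 MHz mod fs = 0.5 MHz.
0.5 MHz ≤ fs/2 = 8.85 MHz, appears at 0.5 MHz.
97.1 MHz mod fs = 8.6 MHz.
8.6 MHz ≤ fs/2 = 8.85 MHz, appears at 8.6 MHz.
69.9 MHz mod fs = 16.8 MHz.
16.8 MHz > fs/2 = 8.85 MHz, folds to fs − 16.8 MHz = 0.9 MHz.
52.9 MHz mod fs = 17.5 MHz.
17.5 MHz > fs/2 = 8.85 MHz, folds to fs − 17.5 MHz = 0.2 MHz.
61.7 MHz mod fs = 8.6 MHz.
8.6 MHz ≤ fs/2 = 8.85 MHz, appears at 8.6 MHz.
Distinct values: {0.2 MHz, 0.5 MHz, 0.9 MHz, 8.6 MHz}.

0.2 MHz, 0.5 MHz, 0.9 MHz, 8.6 MHz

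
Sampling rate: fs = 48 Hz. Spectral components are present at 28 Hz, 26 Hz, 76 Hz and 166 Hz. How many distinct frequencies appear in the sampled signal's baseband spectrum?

2

fs/2 = 24 Hz.
28 Hz > fs/2 = 24 Hz, folds to fs − 28 Hz = 20 Hz.
26 Hz > fs/2 = 24 Hz, folds to fs − 26 Hz = 22 Hz.
76 Hz mod fs = 28 Hz.
28 Hz > fs/2 = 24 Hz, folds to fs − 28 Hz = 20 Hz.
166 Hz mod fs = 22 Hz.
22 Hz ≤ fs/2 = 24 Hz, appears at 22 Hz.
Distinct values: {20 Hz, 22 Hz} → 2.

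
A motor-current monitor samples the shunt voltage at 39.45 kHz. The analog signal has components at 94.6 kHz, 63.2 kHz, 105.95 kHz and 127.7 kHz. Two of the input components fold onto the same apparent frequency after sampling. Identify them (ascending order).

63.2 kHz, 94.6 kHz

fs/2 = 19.725 kHz.
94.6 kHz mod fs = 15.7 kHz.
15.7 kHz ≤ fs/2 = 19.725 kHz, appears at 15.7 kHz.
63.2 kHz mod fs = 23.75 kHz.
23.75 kHz > fs/2 = 19.725 kHz, folds to fs − 23.75 kHz = 15.7 kHz.
105.95 kHz mod fs = 27.05 kHz.
27.05 kHz > fs/2 = 19.725 kHz, folds to fs − 27.05 kHz = 12.4 kHz.
127.7 kHz mod fs = 9.35 kHz.
9.35 kHz ≤ fs/2 = 19.725 kHz, appears at 9.35 kHz.
63.2 kHz and 94.6 kHz both map to 15.7 kHz.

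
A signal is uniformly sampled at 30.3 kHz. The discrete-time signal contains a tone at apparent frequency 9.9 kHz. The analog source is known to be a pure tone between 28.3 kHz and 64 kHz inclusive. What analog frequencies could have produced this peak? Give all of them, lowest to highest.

40.2 kHz, 50.7 kHz

Frequencies that alias to 9.9 kHz are k·fs ± 9.9 kHz for integer k ≥ 0.
k=0: 9.9 kHz.
k=1: 20.4 kHz, 40.2 kHz.
k=2: 50.7 kHz, 70.5 kHz.
k=3: 81 kHz, 100.8 kHz.
Within [28.3 kHz, 64 kHz]: 40.2 kHz, 50.7 kHz.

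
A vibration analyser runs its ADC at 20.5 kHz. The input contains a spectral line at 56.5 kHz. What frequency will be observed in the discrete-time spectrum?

56.5 kHz mod fs = 15.5 kHz.
15.5 kHz > fs/2 = 10.25 kHz, folds to fs − 15.5 kHz = 5 kHz.

5 kHz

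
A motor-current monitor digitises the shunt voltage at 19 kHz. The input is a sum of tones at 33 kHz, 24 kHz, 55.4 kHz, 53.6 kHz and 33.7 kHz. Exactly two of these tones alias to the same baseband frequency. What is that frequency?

5 kHz

fs/2 = 9.5 kHz.
33 kHz mod fs = 14 kHz.
14 kHz > fs/2 = 9.5 kHz, folds to fs − 14 kHz = 5 kHz.
24 kHz mod fs = 5 kHz.
5 kHz ≤ fs/2 = 9.5 kHz, appears at 5 kHz.
55.4 kHz mod fs = 17.4 kHz.
17.4 kHz > fs/2 = 9.5 kHz, folds to fs − 17.4 kHz = 1.6 kHz.
53.6 kHz mod fs = 15.6 kHz.
15.6 kHz > fs/2 = 9.5 kHz, folds to fs − 15.6 kHz = 3.4 kHz.
33.7 kHz mod fs = 14.7 kHz.
14.7 kHz > fs/2 = 9.5 kHz, folds to fs − 14.7 kHz = 4.3 kHz.
24 kHz and 33 kHz both map to 5 kHz.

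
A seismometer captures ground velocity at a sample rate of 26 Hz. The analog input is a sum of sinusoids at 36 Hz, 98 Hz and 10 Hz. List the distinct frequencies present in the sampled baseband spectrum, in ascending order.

fs/2 = 13 Hz.
36 Hz mod fs = 10 Hz.
10 Hz ≤ fs/2 = 13 Hz, appears at 10 Hz.
98 Hz mod fs = 20 Hz.
20 Hz > fs/2 = 13 Hz, folds to fs − 20 Hz = 6 Hz.
10 Hz ≤ fs/2 = 13 Hz, passes unchanged.
Distinct values: {6 Hz, 10 Hz}.

6 Hz, 10 Hz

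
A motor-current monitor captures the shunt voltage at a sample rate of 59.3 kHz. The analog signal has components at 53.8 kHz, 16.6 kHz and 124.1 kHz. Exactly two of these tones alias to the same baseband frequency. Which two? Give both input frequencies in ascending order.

53.8 kHz, 124.1 kHz

fs/2 = 29.65 kHz.
53.8 kHz > fs/2 = 29.65 kHz, folds to fs − 53.8 kHz = 5.5 kHz.
16.6 kHz ≤ fs/2 = 29.65 kHz, passes unchanged.
124.1 kHz mod fs = 5.5 kHz.
5.5 kHz ≤ fs/2 = 29.65 kHz, appears at 5.5 kHz.
53.8 kHz and 124.1 kHz both map to 5.5 kHz.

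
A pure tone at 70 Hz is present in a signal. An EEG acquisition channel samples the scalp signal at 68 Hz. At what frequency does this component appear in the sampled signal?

2 Hz

70 Hz mod fs = 2 Hz.
2 Hz ≤ fs/2 = 34 Hz, appears at 2 Hz.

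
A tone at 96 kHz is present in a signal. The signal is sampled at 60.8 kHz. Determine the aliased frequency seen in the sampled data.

25.6 kHz

96 kHz mod fs = 35.2 kHz.
35.2 kHz > fs/2 = 30.4 kHz, folds to fs − 35.2 kHz = 25.6 kHz.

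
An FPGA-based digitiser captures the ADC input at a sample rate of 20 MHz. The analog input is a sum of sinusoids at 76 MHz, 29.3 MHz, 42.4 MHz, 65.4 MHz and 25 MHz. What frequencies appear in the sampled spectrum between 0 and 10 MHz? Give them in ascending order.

2.4 MHz, 4 MHz, 5 MHz, 5.4 MHz, 9.3 MHz

fs/2 = 10 MHz.
76 MHz mod fs = 16 MHz.
16 MHz > fs/2 = 10 MHz, folds to fs − 16 MHz = 4 MHz.
29.3 MHz mod fs = 9.3 MHz.
9.3 MHz ≤ fs/2 = 10 MHz, appears at 9.3 MHz.
42.4 MHz mod fs = 2.4 MHz.
2.4 MHz ≤ fs/2 = 10 MHz, appears at 2.4 MHz.
65.4 MHz mod fs = 5.4 MHz.
5.4 MHz ≤ fs/2 = 10 MHz, appears at 5.4 MHz.
25 MHz mod fs = 5 MHz.
5 MHz ≤ fs/2 = 10 MHz, appears at 5 MHz.
Distinct values: {2.4 MHz, 4 MHz, 5 MHz, 5.4 MHz, 9.3 MHz}.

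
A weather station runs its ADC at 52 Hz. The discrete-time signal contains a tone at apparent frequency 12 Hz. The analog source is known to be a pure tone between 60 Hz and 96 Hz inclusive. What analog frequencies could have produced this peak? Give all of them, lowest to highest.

Frequencies that alias to 12 Hz are k·fs ± 12 Hz for integer k ≥ 0.
k=0: 12 Hz.
k=1: 40 Hz, 64 Hz.
k=2: 92 Hz, 116 Hz.
k=3: 144 Hz, 168 Hz.
Within [60 Hz, 96 Hz]: 64 Hz, 92 Hz.

64 Hz, 92 Hz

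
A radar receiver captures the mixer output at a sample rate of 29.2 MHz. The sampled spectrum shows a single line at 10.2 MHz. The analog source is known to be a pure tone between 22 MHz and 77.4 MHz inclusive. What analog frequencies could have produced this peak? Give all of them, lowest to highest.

Frequencies that alias to 10.2 MHz are k·fs ± 10.2 MHz for integer k ≥ 0.
k=0: 10.2 MHz.
k=1: 19 MHz, 39.4 MHz.
k=2: 48.2 MHz, 68.6 MHz.
k=3: 77.4 MHz, 97.8 MHz.
k=4: 106.6 MHz, 127 MHz.
Within [22 MHz, 77.4 MHz]: 39.4 MHz, 48.2 MHz, 68.6 MHz, 77.4 MHz.

39.4 MHz, 48.2 MHz, 68.6 MHz, 77.4 MHz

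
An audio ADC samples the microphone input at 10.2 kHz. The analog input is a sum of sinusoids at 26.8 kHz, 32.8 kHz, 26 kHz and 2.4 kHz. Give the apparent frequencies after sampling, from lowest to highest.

fs/2 = 5.1 kHz.
26.8 kHz mod fs = 6.4 kHz.
6.4 kHz > fs/2 = 5.1 kHz, folds to fs − 6.4 kHz = 3.8 kHz.
32.8 kHz mod fs = 2.2 kHz.
2.2 kHz ≤ fs/2 = 5.1 kHz, appears at 2.2 kHz.
26 kHz mod fs = 5.6 kHz.
5.6 kHz > fs/2 = 5.1 kHz, folds to fs − 5.6 kHz = 4.6 kHz.
2.4 kHz ≤ fs/2 = 5.1 kHz, passes unchanged.
Distinct values: {2.2 kHz, 2.4 kHz, 3.8 kHz, 4.6 kHz}.

2.2 kHz, 2.4 kHz, 3.8 kHz, 4.6 kHz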